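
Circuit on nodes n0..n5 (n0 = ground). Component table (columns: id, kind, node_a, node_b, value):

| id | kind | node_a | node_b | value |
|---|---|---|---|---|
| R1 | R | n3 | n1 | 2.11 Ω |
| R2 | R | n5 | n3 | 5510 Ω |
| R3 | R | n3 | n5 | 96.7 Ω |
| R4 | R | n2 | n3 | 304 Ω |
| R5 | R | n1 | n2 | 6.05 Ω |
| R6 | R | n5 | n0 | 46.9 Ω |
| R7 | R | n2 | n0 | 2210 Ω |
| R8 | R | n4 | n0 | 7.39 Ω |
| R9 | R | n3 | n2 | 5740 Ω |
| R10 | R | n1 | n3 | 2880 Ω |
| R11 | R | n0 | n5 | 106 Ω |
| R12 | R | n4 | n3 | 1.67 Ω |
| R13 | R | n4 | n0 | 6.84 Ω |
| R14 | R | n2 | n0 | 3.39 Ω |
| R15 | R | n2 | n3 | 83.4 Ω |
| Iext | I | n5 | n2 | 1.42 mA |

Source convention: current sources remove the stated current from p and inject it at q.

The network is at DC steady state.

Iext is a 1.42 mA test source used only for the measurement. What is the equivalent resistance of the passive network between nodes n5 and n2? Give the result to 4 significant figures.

R_eq = 26.55 Ω

MNA unknowns: 5 node voltages V₁..V_5
R1: Y=0.4739 on G[3,1]
R2: Y=0.0001815 on G[5,3]
R3: Y=0.01034 on G[3,5]
R4: Y=0.003289 on G[2,3]
R5: Y=0.1653 on G[1,2]
R6: Y=0.02132 on G[5,0]
R7: Y=0.0004525 on G[2,0]
R8: Y=0.1353 on G[4,0]
R9: Y=0.0001742 on G[3,2]
R10: Y=0.0003472 on G[1,3]
R11: Y=0.009434 on G[0,5]
R12: Y=0.5988 on G[4,3]
R13: Y=0.1462 on G[4,0]
R14: Y=0.2950 on G[2,0]
R15: Y=0.01199 on G[2,3]
Iext: z[5]−=0.00142, z[2]+=0.00142
solve → V1=0.001100, V2=0.003374, V3=0.0003074, V4=0.0002091, V5=-0.03432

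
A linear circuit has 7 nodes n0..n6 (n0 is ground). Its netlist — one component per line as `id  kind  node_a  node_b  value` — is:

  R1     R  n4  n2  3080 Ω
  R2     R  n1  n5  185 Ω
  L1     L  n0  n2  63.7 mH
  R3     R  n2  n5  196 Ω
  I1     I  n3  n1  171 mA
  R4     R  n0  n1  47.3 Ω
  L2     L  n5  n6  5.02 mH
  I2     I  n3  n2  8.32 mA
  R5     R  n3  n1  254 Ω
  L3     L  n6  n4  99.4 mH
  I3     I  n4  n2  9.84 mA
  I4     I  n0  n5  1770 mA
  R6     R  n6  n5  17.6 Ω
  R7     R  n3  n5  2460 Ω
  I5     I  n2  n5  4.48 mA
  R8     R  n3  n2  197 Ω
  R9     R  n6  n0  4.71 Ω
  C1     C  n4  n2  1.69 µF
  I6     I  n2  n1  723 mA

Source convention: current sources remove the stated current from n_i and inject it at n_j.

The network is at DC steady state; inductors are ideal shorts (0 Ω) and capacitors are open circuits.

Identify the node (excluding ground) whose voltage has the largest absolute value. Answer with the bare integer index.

1

Element admittances at DC:
  Y(R1) = 0.0003247 S between n4,n2
  Y(R2) = 0.005405 S between n1,n5
  L1: short n0↔n2 (DC inductor)
  Y(R3) = 0.005102 S between n2,n5
  I1: injects 0.171 A into n1 (from n3)
  Y(R4) = 0.02114 S between n0,n1
  L2: short n5↔n6 (DC inductor)
  I2: injects 0.00832 A into n2 (from n3)
  Y(R5) = 0.003937 S between n3,n1
  L3: short n6↔n4 (DC inductor)
  I3: injects 0.00984 A into n2 (from n4)
  I4: injects 1.77 A into n5 (from n0)
  Y(R6) = 0.05682 S between n6,n5
  Y(R7) = 0.0004065 S between n3,n5
  I5: injects 0.00448 A into n5 (from n2)
  Y(R8) = 0.005076 S between n3,n2
  Y(R9) = 0.2123 S between n6,n0
  Y(C1) = 0.000 S between n4,n2
  I6: injects 0.723 A into n1 (from n2)
Assemble and solve the 9×9 MNA system:
  V(n1)=30.07  V(n2)=0.000  V(n3)=-6.099  V(n4)=8.609  V(n5)=8.609  V(n6)=8.609
  i(L1)=0.6936  i(L2)=1.841  i(L3)=0.01264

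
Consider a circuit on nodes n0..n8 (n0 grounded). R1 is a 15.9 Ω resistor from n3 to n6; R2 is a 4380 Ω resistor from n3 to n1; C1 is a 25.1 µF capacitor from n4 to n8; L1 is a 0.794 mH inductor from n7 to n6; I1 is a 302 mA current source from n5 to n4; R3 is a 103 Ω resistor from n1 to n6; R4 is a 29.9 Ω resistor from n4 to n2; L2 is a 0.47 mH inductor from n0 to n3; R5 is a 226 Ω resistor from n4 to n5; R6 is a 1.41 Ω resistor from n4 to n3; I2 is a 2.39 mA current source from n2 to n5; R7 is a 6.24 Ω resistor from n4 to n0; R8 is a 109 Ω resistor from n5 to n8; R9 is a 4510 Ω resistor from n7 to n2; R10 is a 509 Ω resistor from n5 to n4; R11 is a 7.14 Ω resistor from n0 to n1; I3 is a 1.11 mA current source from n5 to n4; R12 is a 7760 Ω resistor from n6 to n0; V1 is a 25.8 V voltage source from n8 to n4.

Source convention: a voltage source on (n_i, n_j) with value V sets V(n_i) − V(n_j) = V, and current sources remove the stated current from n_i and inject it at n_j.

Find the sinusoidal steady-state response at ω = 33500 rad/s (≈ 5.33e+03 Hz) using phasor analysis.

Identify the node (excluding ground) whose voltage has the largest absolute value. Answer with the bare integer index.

MNA unknowns: 8 node voltages V₁..V_8 plus 1 source current (V1)
R1: Y=0.06289+0.000j on G[3,6]
R2: Y=0.0002283+0.000j on G[3,1]
C1: Y=0.000+0.8408j on G[4,8]
L1: Y=0.000-0.03760j on G[7,6]
I1: z[5]−=0.302, z[4]+=0.302
R3: Y=0.009709+0.000j on G[1,6]
R4: Y=0.03344+0.000j on G[4,2]
L2: Y=0.000-0.06351j on G[0,3]
R5: Y=0.004425+0.000j on G[4,5]
R6: Y=0.7092+0.000j on G[4,3]
I2: z[2]−=0.00239, z[5]+=0.00239
R7: Y=0.1603+0.000j on G[4,0]
R8: Y=0.009174+0.000j on G[5,8]
R9: Y=0.0002217+0.000j on G[7,2]
R10: Y=0.001965+0.000j on G[5,4]
R11: Y=0.1401+0.000j on G[0,1]
I3: z[5]−=0.00111, z[4]+=0.00111
R12: Y=0.0001289+0.000j on G[6,0]
V1: row V8−V4=25.8, i_V1 at 8,4
solve → V1=-1.439e-05-5.654e-08j, V2=-0.07098-4.798e-06j, V3=-5.318e-06-2.393e-06j, V4=1.371e-05-2.058e-06j, V5=-4.114-2.058e-06j, V6=-0.0002222-8.172e-07j, V7=-0.0002247-0.0004181j, V8=25.80-2.058e-06j
aux → i_V1=-0.2744-21.69j

8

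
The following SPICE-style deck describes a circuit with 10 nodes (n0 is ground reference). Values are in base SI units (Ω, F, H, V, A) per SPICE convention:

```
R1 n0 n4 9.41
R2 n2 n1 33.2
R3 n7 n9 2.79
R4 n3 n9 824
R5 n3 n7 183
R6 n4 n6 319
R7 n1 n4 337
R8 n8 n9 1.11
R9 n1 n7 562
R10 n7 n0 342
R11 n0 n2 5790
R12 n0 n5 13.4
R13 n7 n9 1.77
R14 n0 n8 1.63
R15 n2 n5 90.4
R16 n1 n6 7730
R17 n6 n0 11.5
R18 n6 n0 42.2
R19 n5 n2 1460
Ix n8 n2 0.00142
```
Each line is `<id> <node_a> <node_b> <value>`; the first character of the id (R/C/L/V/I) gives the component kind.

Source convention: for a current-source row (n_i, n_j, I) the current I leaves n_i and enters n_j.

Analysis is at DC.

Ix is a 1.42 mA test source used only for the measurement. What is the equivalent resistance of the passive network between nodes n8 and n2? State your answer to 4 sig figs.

Apply KCL at each of the 9 non-ground nodes and solve the resulting linear system.
Node n1: branches {R2, R7, R9, R16} → V_1 = 0.08447
Node n2: branches {R2, R11, R15, R19, Ix} → V_2 = 0.09802
Node n3: branches {R4, R5} → V_3 = -0.001741
Node n4: branches {R1, R6, R7} → V_4 = 0.002235
Node n5: branches {R12, R15, R19} → V_5 = 0.01333
Node n6: branches {R6, R16, R17, R18} → V_6 = 0.0001574
Node n7: branches {R3, R5, R9, R10, R13} → V_7 = -0.001709
Node n8: branches {R8, R14, Ix} → V_8 = -0.002057
Node n9: branches {R3, R4, R8, R13} → V_9 = -0.001881

R_eq = 70.48 Ω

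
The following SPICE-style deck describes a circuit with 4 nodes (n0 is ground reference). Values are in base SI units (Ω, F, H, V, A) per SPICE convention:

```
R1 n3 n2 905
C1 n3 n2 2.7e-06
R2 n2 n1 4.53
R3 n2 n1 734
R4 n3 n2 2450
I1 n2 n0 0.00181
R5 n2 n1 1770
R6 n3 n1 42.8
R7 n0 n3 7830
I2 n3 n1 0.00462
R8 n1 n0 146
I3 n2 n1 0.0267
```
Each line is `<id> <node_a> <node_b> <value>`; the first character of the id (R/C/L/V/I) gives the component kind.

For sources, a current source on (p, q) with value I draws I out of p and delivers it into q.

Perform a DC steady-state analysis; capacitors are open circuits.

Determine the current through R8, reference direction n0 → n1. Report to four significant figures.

Apply KCL at each of the 3 non-ground nodes and solve the resulting linear system.
Node n1: branches {R2, R3, R5, R6, I2, R8, I3} → V_1 = -0.2559
Node n2: branches {R1, C1, R2, R3, R4, I1, R5, I3} → V_2 = -0.3844
Node n3: branches {R1, C1, R4, R6, R7, I2} → V_3 = -0.4471

0.001753 A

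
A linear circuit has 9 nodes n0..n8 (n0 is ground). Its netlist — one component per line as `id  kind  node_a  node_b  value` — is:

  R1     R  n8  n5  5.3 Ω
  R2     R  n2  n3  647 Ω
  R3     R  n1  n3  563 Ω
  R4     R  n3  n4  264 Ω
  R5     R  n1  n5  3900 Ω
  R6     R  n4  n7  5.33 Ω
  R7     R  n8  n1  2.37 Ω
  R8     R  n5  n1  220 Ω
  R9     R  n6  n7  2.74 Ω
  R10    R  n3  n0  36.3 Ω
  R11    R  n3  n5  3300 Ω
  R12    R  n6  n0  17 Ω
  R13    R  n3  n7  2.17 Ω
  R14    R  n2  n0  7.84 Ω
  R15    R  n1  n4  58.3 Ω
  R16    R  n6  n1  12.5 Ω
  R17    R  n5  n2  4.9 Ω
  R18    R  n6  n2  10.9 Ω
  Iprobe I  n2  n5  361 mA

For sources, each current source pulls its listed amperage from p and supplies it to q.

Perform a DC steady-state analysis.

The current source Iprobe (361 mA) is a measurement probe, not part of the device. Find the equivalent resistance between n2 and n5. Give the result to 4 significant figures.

R_eq = 4.083 Ω

Element admittances at DC:
  Y(R1) = 0.1887 S between n8,n5
  Y(R2) = 0.001546 S between n2,n3
  Y(R3) = 0.001776 S between n1,n3
  Y(R4) = 0.003788 S between n3,n4
  Y(R5) = 0.0002564 S between n1,n5
  Y(R6) = 0.1876 S between n4,n7
  Y(R7) = 0.4219 S between n8,n1
  Y(R8) = 0.004545 S between n5,n1
  Y(R9) = 0.3650 S between n6,n7
  Y(R10) = 0.02755 S between n3,n0
  Y(R11) = 0.0003030 S between n3,n5
  Y(R12) = 0.05882 S between n6,n0
  Y(R13) = 0.4608 S between n3,n7
  Y(R14) = 0.1276 S between n2,n0
  Y(R15) = 0.01715 S between n1,n4
  Y(R16) = 0.08000 S between n6,n1
  Y(R17) = 0.2041 S between n5,n2
  Y(R18) = 0.09174 S between n6,n2
  Iprobe: injects 0.361 A into n5 (from n2)
Assemble and solve the 8×8 MNA system:
  V(n1)=0.8636  V(n2)=-0.1676  V(n3)=0.2456  V(n4)=0.3077  V(n5)=1.306  V(n6)=0.2484  V(n7)=0.2581  V(n8)=1.000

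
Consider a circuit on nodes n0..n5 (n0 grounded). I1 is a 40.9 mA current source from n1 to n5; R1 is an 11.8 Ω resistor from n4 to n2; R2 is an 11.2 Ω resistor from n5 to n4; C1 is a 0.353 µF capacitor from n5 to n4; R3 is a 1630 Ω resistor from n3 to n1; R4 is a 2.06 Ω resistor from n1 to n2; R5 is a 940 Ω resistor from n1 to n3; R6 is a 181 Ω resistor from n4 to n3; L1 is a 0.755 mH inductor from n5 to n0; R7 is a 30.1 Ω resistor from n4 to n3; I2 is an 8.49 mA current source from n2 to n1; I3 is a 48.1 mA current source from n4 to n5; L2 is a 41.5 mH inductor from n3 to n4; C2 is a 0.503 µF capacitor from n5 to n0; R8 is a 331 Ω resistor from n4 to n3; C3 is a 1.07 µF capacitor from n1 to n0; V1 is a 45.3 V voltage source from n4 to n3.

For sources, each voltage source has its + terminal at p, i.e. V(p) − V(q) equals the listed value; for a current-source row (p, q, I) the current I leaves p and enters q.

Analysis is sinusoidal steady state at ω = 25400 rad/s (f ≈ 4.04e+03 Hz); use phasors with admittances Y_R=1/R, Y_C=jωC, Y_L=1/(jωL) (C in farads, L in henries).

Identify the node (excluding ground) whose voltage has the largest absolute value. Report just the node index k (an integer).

3

Element admittances at ω=25400 rad/s:
  I1: injects 0.0409 A into n5 (from n1)
  Y(R1) = 0.08475+0.000j S between n4,n2
  Y(R2) = 0.08929+0.000j S between n5,n4
  Y(C1) = 0.000+0.008966j S between n5,n4
  Y(R3) = 0.0006135+0.000j S between n3,n1
  Y(R4) = 0.4854+0.000j S between n1,n2
  Y(R5) = 0.001064+0.000j S between n1,n3
  Y(R6) = 0.005525+0.000j S between n4,n3
  Y(L1) = 0.000-0.05215j S between n5,n0
  Y(R7) = 0.03322+0.000j S between n4,n3
  I2: injects 0.00849 A into n1 (from n2)
  I3: injects 0.0481 A into n5 (from n4)
  Y(L2) = 0.000-0.0009487j S between n3,n4
  Y(C2) = 0.000+0.01278j S between n5,n0
  Y(R8) = 0.003021+0.000j S between n4,n3
  Y(C3) = 0.000+0.02718j S between n1,n0
  V1: constraint V(n4)−V(n3) = 45.3
Assemble and solve the 6×6 MNA system:
  V(n1)=-1.422+3.091j  V(n2)=-1.373+3.014j  V(n3)=-46.29+2.568j  V(n4)=-0.9936+2.568j  V(n5)=-0.9814+2.134j
  i(V1)=-1.967+0.04210j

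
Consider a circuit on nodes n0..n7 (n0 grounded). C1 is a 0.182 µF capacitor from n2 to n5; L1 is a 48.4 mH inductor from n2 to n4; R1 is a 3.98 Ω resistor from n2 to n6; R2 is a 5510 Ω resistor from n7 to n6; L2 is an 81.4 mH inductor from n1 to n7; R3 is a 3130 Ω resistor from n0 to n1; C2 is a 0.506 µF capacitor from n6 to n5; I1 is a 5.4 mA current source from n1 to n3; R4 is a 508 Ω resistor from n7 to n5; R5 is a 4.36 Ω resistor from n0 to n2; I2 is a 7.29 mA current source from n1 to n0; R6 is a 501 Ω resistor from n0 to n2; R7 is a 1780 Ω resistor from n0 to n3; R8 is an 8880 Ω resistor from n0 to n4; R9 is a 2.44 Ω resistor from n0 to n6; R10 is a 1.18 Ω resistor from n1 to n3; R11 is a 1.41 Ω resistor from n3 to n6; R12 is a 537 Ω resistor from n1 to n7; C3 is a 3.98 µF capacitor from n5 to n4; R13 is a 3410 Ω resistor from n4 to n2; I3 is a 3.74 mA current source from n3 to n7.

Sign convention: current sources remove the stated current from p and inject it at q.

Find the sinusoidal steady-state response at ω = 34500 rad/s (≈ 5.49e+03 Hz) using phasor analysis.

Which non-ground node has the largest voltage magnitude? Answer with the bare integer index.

7

Element admittances at ω=34500 rad/s:
  Y(C1) = 0.000+0.006279j S between n2,n5
  Y(L1) = 0.000-0.0005989j S between n2,n4
  Y(R1) = 0.2513+0.000j S between n2,n6
  Y(R2) = 0.0001815+0.000j S between n7,n6
  Y(L2) = 0.000-0.0003561j S between n1,n7
  Y(R3) = 0.0003195+0.000j S between n0,n1
  Y(C2) = 0.000+0.01746j S between n6,n5
  I1: injects 0.0054 A into n3 (from n1)
  Y(R4) = 0.001969+0.000j S between n7,n5
  Y(R5) = 0.2294+0.000j S between n0,n2
  I2: injects 0.00729 A into n0 (from n1)
  Y(R6) = 0.001996+0.000j S between n0,n2
  Y(R7) = 0.0005618+0.000j S between n0,n3
  Y(R8) = 0.0001126+0.000j S between n0,n4
  Y(R9) = 0.4098+0.000j S between n0,n6
  Y(R10) = 0.8475+0.000j S between n1,n3
  Y(R11) = 0.7092+0.000j S between n3,n6
  Y(R12) = 0.001862+0.000j S between n1,n7
  Y(C3) = 0.000+0.1373j S between n5,n4
  Y(R13) = 0.0002933+0.000j S between n4,n2
  I3: injects 0.00374 A into n7 (from n3)
Assemble and solve the 7×7 MNA system:
  V(n1)=-0.03995-0.0006424j  V(n2)=-0.006424+2.747e-05j  V(n3)=-0.02709-0.0003465j  V(n4)=-9.965e-05-0.07758j  V(n5)=-0.0003566-0.07726j  V(n6)=-0.01409+6.788e-06j  V(n7)=0.9087+0.04599j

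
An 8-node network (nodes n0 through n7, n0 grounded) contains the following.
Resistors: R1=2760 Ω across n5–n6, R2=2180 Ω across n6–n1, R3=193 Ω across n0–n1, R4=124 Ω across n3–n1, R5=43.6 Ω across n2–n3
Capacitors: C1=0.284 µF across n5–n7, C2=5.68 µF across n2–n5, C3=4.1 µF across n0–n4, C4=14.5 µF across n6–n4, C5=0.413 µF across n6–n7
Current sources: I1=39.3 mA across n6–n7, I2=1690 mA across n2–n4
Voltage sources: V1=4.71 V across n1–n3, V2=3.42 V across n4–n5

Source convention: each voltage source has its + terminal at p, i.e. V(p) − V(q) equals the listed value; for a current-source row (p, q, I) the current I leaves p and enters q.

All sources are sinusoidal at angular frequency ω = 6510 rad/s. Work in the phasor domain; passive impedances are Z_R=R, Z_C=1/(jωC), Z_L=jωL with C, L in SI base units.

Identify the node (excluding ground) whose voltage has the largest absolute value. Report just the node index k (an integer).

2

Apply KCL at each of the 7 non-ground nodes and solve the resulting linear system.
Node n1: branches {R2, R3, R4, V1} → V_1 = -8.634+34.32j
Node n2: branches {C2, R5, I2} → V_2 = -15.34+42.79j
Node n3: branches {R4, R5, V1} → V_3 = -13.34+34.32j
Node n4: branches {C3, C4, I2, V2} → V_4 = -6.663-1.676j
Node n5: branches {R1, C1, C2, V2} → V_5 = -10.08-1.676j
Node n6: branches {R1, R2, C4, I1, C5} → V_6 = -6.531-1.485j
Node n7: branches {C1, I1, C5} → V_7 = -7.978-10.22j
Source currents: i(V1)=0.007716-0.1943j, i(V2)=1.627+0.1903j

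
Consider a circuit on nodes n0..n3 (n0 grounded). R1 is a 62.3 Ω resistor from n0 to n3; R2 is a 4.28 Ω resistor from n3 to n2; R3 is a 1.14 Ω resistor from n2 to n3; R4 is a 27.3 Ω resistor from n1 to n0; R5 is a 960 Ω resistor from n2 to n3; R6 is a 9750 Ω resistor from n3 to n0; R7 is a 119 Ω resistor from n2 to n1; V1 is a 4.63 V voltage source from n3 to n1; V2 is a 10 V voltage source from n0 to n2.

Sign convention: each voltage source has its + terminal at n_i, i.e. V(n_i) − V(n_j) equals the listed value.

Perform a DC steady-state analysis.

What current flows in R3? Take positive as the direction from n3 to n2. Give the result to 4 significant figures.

0.5506 A

Apply KCL at each of the 3 non-ground nodes and solve the resulting linear system.
Node n1: branches {R4, R7, V1} → V_1 = -14.00
Node n2: branches {R2, R3, R5, R7, V2} → V_2 = -10.00
Node n3: branches {R1, R2, R3, R5, R6, V1} → V_3 = -9.372
Source currents: i(V1)=-0.5465, i(V2)=-0.6643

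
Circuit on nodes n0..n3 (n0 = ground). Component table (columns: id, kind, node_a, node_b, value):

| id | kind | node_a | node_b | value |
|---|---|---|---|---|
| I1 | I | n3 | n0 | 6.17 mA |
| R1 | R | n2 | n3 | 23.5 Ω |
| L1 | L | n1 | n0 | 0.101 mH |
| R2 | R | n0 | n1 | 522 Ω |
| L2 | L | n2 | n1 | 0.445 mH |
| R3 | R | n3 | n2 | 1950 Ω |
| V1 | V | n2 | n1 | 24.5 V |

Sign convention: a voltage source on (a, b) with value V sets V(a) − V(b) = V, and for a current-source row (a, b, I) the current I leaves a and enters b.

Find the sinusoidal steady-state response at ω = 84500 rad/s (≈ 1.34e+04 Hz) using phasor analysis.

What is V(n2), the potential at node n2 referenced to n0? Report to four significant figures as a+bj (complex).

Apply KCL at each of the 3 non-ground nodes and solve the resulting linear system.
Node n1: branches {L1, R2, L2, V1} → V_1 = -0.0008607-0.05264j
Node n2: branches {R1, L2, R3, V1} → V_2 = 24.50-0.05264j
Node n3: branches {I1, R1, R3} → V_3 = 24.36-0.05264j
Source currents: i(V1)=-0.006170+0.6516j

24.50-0.05264j V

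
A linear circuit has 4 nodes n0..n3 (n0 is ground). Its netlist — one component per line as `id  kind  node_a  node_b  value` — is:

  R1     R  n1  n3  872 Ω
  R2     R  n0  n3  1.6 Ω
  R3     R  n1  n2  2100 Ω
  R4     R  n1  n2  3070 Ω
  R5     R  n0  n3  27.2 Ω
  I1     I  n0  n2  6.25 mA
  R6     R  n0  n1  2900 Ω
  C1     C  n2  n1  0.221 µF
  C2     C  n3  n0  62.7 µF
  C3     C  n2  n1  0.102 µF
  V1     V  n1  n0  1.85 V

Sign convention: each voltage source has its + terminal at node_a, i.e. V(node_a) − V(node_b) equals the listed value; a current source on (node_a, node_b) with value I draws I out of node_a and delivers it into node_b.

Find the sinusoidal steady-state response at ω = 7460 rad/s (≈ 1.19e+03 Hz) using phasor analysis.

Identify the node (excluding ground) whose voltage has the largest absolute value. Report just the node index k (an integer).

Apply KCL at each of the 3 non-ground nodes and solve the resulting linear system.
Node n1: branches {R1, R3, R4, R6, C1, C3, V1} → V_1 = 1.850+0.000j
Node n2: branches {R3, R4, I1, C1, C3} → V_2 = 2.627-2.335j
Node n3: branches {R1, R2, R5, C2} → V_3 = 0.002137-0.001508j
Source currents: i(V1)=0.003493-1.729e-06j

2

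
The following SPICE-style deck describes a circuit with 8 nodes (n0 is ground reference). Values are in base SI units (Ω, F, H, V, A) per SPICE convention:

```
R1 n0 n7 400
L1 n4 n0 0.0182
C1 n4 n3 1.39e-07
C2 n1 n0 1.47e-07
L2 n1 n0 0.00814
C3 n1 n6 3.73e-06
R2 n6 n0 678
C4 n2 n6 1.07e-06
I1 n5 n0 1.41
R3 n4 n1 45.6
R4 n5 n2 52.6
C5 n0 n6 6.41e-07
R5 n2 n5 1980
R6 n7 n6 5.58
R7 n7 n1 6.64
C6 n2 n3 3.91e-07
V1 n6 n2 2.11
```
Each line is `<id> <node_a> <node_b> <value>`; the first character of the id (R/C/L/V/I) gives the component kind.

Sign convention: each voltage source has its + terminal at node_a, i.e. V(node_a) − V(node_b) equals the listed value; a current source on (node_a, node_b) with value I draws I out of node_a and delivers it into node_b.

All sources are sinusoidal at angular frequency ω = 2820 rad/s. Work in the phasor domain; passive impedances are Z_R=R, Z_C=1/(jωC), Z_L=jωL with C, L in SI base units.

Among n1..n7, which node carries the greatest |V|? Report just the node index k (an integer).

5

Element admittances at ω=2820 rad/s:
  Y(R1) = 0.002500+0.000j S between n0,n7
  Y(L1) = 0.000-0.01948j S between n4,n0
  Y(C1) = 0.000+0.0003920j S between n4,n3
  Y(C2) = 0.000+0.0004145j S between n1,n0
  Y(L2) = 0.000-0.04356j S between n1,n0
  Y(C3) = 0.000+0.01052j S between n1,n6
  Y(R2) = 0.001475+0.000j S between n6,n0
  Y(C4) = 0.000+0.003017j S between n2,n6
  I1: injects 1.41 A into n0 (from n5)
  Y(R3) = 0.02193+0.000j S between n4,n1
  Y(R4) = 0.01901+0.000j S between n5,n2
  Y(C5) = 0.000+0.001808j S between n0,n6
  Y(R5) = 0.0005051+0.000j S between n2,n5
  Y(R6) = 0.1792+0.000j S between n7,n6
  Y(R7) = 0.1506+0.000j S between n7,n1
  Y(C6) = 0.000+0.001103j S between n2,n3
  V1: constraint V(n6)−V(n2) = 2.11
Assemble and solve the 8×8 MNA system:
  V(n1)=-6.773-24.13j  V(n2)=-25.45-20.62j  V(n3)=-16.56-19.69j  V(n4)=8.443-17.07j  V(n5)=-97.70-20.62j  V(n6)=-23.34-20.62j  V(n7)=-15.66-22.06j
  i(V1)=1.411-0.01617j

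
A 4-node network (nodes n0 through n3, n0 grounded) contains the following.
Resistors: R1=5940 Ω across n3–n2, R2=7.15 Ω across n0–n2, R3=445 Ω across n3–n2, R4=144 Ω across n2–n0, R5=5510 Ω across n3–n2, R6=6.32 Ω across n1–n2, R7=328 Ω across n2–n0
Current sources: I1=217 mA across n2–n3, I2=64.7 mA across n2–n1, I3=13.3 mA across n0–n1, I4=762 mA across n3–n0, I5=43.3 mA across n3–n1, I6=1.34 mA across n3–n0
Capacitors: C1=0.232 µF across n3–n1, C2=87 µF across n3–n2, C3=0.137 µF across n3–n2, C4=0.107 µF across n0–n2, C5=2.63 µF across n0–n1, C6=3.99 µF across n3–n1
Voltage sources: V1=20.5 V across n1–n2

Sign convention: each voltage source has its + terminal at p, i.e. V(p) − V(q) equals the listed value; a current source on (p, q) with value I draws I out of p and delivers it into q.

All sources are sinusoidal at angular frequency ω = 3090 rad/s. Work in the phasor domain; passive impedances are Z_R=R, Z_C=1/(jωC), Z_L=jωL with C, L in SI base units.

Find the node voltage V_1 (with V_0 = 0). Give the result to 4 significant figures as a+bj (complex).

Apply KCL at each of the 3 non-ground nodes and solve the resulting linear system.
Node n1: branches {I2, C1, I3, I5, C5, C6, R6, V1} → V_1 = 15.45-0.8266j
Node n2: branches {R1, I1, I2, C2, R2, R3, C3, C4, R4, R5, R6, R7, V1} → V_2 = -5.052-0.8266j
Node n3: branches {R1, I1, C1, C2, R3, I4, C3, I5, I6, R5, C6} → V_3 = -4.124+1.271j
Source currents: i(V1)=-3.156-0.3809j

15.45-0.8266j V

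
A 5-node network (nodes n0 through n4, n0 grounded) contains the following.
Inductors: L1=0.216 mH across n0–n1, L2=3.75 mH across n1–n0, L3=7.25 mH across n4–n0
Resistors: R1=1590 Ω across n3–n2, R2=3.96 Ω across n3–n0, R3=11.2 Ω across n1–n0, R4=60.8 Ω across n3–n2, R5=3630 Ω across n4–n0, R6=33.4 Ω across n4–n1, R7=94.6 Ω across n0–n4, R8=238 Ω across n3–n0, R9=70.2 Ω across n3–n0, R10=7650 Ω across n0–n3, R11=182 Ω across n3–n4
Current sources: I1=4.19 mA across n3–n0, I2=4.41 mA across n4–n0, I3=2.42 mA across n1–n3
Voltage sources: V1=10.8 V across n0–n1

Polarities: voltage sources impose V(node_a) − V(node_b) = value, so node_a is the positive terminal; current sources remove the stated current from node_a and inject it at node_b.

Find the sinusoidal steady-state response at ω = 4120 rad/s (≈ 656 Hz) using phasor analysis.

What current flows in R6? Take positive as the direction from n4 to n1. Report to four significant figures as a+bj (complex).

0.1840-0.1010j A

Element admittances at ω=4120 rad/s:
  Y(L1) = 0.000-1.124j S between n0,n1
  Y(R1) = 0.0006289+0.000j S between n3,n2
  Y(R2) = 0.2525+0.000j S between n3,n0
  Y(R3) = 0.08929+0.000j S between n1,n0
  Y(R4) = 0.01645+0.000j S between n3,n2
  Y(R5) = 0.0002755+0.000j S between n4,n0
  Y(L2) = 0.000-0.06472j S between n1,n0
  Y(L3) = 0.000-0.03348j S between n4,n0
  I1: injects 0.00419 A into n0 (from n3)
  Y(R6) = 0.02994+0.000j S between n4,n1
  I2: injects 0.00441 A into n0 (from n4)
  Y(R7) = 0.01057+0.000j S between n0,n4
  Y(R8) = 0.004202+0.000j S between n3,n0
  Y(R9) = 0.01425+0.000j S between n3,n0
  Y(R10) = 0.0001307+0.000j S between n0,n3
  Y(R11) = 0.005495+0.000j S between n3,n4
  I3: injects 0.00242 A into n3 (from n1)
  V1: constraint V(n0)−V(n1) = 10.8
Assemble and solve the 5×5 MNA system:
  V(n1)=-10.80+0.000j  V(n2)=-0.09883-0.06702j  V(n3)=-0.09883-0.06702j  V(n4)=-4.653-3.374j
  i(V1)=-1.146+12.94j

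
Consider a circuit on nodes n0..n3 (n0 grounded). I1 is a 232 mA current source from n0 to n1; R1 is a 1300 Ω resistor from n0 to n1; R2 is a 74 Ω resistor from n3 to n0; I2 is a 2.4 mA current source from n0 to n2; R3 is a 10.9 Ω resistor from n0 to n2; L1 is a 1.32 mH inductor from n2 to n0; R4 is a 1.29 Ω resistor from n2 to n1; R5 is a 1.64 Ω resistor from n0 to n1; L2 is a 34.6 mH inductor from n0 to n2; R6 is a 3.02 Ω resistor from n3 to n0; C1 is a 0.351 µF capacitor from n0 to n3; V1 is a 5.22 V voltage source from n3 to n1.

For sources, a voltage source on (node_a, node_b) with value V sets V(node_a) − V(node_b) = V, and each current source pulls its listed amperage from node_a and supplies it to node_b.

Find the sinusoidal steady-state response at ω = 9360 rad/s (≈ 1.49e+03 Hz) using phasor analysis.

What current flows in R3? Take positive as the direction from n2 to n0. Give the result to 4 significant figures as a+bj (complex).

MNA unknowns: 3 node voltages V₁..V_3 plus 1 source current (V1)
I1: z[0]−=0.232, z[1]+=0.232
R1: Y=0.0007692+0.000j on G[0,1]
R2: Y=0.01351+0.000j on G[3,0]
I2: z[0]−=0.0024, z[2]+=0.0024
R3: Y=0.09174+0.000j on G[0,2]
L1: Y=0.000-0.08094j on G[2,0]
R4: Y=0.7752+0.000j on G[2,1]
R5: Y=0.6098+0.000j on G[0,1]
L2: Y=0.000-0.003088j on G[0,2]
R6: Y=0.3311+0.000j on G[3,0]
C1: Y=0.000+0.003285j on G[0,3]
V1: row V3−V1=5.22, i_V1 at 3,1
solve → V1=-1.493-0.1067j, V2=-1.311-0.2225j, V3=3.727-0.1067j
aux → i_V1=-1.285+0.02454j

-0.1202-0.02041j A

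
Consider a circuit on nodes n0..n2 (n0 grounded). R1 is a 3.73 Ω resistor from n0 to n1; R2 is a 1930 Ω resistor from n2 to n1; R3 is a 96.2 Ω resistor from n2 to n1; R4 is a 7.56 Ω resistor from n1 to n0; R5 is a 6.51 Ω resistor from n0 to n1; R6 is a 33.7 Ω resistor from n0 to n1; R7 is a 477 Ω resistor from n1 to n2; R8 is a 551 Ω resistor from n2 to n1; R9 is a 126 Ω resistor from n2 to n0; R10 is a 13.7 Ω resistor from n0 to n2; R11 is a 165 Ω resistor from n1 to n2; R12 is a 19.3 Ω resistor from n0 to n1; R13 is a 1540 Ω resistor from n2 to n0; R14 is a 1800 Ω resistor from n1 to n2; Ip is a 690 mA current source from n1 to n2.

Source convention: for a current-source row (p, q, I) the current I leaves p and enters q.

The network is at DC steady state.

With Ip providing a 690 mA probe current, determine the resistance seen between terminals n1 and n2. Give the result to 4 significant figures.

R_eq = 10.67 Ω

MNA unknowns: 2 node voltages V₁..V_2
R1: Y=0.2681 on G[0,1]
R2: Y=0.0005181 on G[2,1]
R3: Y=0.01040 on G[2,1]
R4: Y=0.1323 on G[1,0]
R5: Y=0.1536 on G[0,1]
R6: Y=0.02967 on G[0,1]
R7: Y=0.002096 on G[1,2]
R8: Y=0.001815 on G[2,1]
R9: Y=0.007937 on G[2,0]
R10: Y=0.07299 on G[0,2]
R11: Y=0.006061 on G[1,2]
R12: Y=0.05181 on G[0,1]
R13: Y=0.0006494 on G[2,0]
R14: Y=0.0005556 on G[1,2]
Ip: z[1]−=0.69, z[2]+=0.69
solve → V1=-0.8375, V2=6.523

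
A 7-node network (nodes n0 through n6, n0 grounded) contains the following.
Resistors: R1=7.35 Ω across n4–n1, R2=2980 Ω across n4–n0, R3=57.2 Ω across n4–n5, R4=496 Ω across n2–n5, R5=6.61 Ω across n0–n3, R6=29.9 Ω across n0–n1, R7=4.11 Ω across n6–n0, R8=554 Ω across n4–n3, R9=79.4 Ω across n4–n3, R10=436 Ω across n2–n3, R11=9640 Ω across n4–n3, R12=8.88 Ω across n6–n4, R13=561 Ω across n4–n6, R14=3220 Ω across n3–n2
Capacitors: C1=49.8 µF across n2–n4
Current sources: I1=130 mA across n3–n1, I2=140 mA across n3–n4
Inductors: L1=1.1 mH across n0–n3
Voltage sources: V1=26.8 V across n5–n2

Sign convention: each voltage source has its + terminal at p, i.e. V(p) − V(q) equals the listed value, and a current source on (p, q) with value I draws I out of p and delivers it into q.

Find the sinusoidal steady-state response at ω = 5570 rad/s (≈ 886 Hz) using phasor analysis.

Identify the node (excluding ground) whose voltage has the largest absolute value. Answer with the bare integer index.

5

Element admittances at ω=5570 rad/s:
  Y(R1) = 0.1361+0.000j S between n4,n1
  Y(R2) = 0.0003356+0.000j S between n4,n0
  Y(R3) = 0.01748+0.000j S between n4,n5
  Y(C1) = 0.000+0.2774j S between n2,n4
  Y(R4) = 0.002016+0.000j S between n2,n5
  Y(R5) = 0.1513+0.000j S between n0,n3
  Y(R6) = 0.03344+0.000j S between n0,n1
  Y(R7) = 0.2433+0.000j S between n6,n0
  Y(R8) = 0.001805+0.000j S between n4,n3
  Y(R9) = 0.01259+0.000j S between n4,n3
  I1: injects 0.13 A into n1 (from n3)
  Y(L1) = 0.000-0.1632j S between n0,n3
  Y(R10) = 0.002294+0.000j S between n2,n3
  Y(R11) = 0.0001037+0.000j S between n4,n3
  Y(R12) = 0.1126+0.000j S between n6,n4
  I2: injects 0.14 A into n4 (from n3)
  Y(R13) = 0.001783+0.000j S between n4,n6
  Y(R14) = 0.0003106+0.000j S between n3,n2
  V1: constraint V(n5)−V(n2) = 26.8
Assemble and solve the 7×7 MNA system:
  V(n1)=2.293-0.1078j  V(n2)=1.772+1.570j  V(n3)=-0.7345-0.6992j  V(n4)=1.901-0.1343j  V(n5)=28.57+1.570j  V(n6)=0.6080-0.04296j
  i(V1)=-0.5203-0.02980j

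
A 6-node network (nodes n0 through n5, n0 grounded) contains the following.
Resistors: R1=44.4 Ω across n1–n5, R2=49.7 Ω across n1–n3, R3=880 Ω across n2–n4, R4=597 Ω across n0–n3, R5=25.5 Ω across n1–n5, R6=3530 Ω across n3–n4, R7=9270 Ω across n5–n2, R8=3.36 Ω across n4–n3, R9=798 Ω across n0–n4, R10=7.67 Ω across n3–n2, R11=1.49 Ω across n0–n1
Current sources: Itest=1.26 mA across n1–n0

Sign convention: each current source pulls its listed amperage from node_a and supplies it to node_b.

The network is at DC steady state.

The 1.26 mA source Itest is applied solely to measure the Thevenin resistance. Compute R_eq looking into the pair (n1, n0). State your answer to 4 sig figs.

Apply KCL at each of the 5 non-ground nodes and solve the resulting linear system.
Node n1: branches {R1, R2, R5, R11, Itest} → V_1 = -0.001870
Node n2: branches {R3, R7, R10} → V_2 = -0.001634
Node n3: branches {R2, R4, R6, R8, R10} → V_3 = -0.001634
Node n4: branches {R3, R6, R8, R9} → V_4 = -0.001627
Node n5: branches {R1, R5, R7} → V_5 = -0.001870

R_eq = 1.484 Ω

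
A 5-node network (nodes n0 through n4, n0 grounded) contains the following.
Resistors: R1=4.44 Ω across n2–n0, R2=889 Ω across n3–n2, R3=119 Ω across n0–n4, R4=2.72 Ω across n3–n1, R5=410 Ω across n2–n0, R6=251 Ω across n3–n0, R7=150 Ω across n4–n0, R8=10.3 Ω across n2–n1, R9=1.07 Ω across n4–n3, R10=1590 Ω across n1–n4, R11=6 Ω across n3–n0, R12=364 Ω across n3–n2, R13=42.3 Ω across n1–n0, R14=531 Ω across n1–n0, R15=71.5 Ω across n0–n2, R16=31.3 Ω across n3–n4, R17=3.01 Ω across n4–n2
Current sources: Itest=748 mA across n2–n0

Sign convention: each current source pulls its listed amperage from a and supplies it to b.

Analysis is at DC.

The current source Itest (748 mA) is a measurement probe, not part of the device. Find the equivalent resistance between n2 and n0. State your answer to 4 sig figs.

Element admittances at DC:
  Y(R1) = 0.2252 S between n2,n0
  Y(R2) = 0.001125 S between n3,n2
  Y(R3) = 0.008403 S between n0,n4
  Y(R4) = 0.3676 S between n3,n1
  Y(R5) = 0.002439 S between n2,n0
  Y(R6) = 0.003984 S between n3,n0
  Y(R7) = 0.006667 S between n4,n0
  Y(R8) = 0.09709 S between n2,n1
  Y(R9) = 0.9346 S between n4,n3
  Y(R10) = 0.0006289 S between n1,n4
  Y(R11) = 0.1667 S between n3,n0
  Y(R12) = 0.002747 S between n3,n2
  Y(R13) = 0.02364 S between n1,n0
  Y(R14) = 0.001883 S between n1,n0
  Y(R15) = 0.01399 S between n0,n2
  Y(R16) = 0.03195 S between n3,n4
  Y(R17) = 0.3322 S between n4,n2
  Itest: injects 0.748 A into n0 (from n2)
Assemble and solve the 4×4 MNA system:
  V(n1)=-1.318  V(n2)=-2.000  V(n3)=-1.230  V(n4)=-1.410

R_eq = 2.673 Ω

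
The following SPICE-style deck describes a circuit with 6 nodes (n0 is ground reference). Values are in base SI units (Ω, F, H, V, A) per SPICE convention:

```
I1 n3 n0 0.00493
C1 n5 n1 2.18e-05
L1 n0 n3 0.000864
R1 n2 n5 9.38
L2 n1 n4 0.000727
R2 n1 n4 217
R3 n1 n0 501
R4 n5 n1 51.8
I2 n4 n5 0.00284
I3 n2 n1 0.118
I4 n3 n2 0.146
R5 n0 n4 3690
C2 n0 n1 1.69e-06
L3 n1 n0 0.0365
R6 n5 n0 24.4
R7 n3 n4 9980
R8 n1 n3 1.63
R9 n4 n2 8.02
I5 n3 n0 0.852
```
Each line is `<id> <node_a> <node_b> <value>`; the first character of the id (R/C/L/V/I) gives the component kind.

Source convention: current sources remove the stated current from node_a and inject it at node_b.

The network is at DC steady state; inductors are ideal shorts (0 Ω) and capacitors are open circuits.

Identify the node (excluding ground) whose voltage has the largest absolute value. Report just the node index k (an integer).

2

Element admittances at DC:
  I1: injects 0.00493 A into n0 (from n3)
  Y(C1) = 0.000 S between n5,n1
  L1: short n0↔n3 (DC inductor)
  Y(R1) = 0.1066 S between n2,n5
  L2: short n1↔n4 (DC inductor)
  Y(R2) = 0.004608 S between n1,n4
  Y(R3) = 0.001996 S between n1,n0
  Y(R4) = 0.01931 S between n5,n1
  I2: injects 0.00284 A into n5 (from n4)
  I3: injects 0.118 A into n1 (from n2)
  I4: injects 0.146 A into n2 (from n3)
  Y(R5) = 0.0002710 S between n0,n4
  Y(C2) = 0.000 S between n0,n1
  L3: short n1↔n0 (DC inductor)
  Y(R6) = 0.04098 S between n5,n0
  Y(R7) = 0.0001002 S between n3,n4
  Y(R8) = 0.6135 S between n1,n3
  Y(R9) = 0.1247 S between n4,n2
  I5: injects 0.852 A into n0 (from n3)
Assemble and solve the 8×8 MNA system:
  V(n1)=0.000  V(n2)=0.1827  V(n3)=0.000  V(n4)=0.000  V(n5)=0.1337
  i(L1)=1.003  i(L2)=-0.01994  i(L3)=0.1405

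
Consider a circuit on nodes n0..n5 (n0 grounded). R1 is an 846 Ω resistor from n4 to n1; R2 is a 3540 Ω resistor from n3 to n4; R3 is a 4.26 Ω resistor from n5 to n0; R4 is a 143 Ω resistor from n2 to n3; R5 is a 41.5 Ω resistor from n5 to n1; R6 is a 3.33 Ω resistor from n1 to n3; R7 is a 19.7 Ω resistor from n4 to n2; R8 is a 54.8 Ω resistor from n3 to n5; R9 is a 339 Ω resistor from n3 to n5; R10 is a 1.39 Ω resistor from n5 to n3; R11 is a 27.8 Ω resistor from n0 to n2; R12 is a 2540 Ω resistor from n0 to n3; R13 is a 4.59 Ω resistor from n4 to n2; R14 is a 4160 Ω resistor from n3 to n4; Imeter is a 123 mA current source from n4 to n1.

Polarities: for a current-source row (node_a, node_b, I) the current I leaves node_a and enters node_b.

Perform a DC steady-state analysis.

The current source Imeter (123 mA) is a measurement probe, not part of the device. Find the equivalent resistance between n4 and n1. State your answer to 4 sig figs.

MNA unknowns: 5 node voltages V₁..V_5
R1: Y=0.001182 on G[4,1]
R2: Y=0.0002825 on G[3,4]
R3: Y=0.2347 on G[5,0]
R4: Y=0.006993 on G[2,3]
R5: Y=0.02410 on G[5,1]
R6: Y=0.3003 on G[1,3]
R7: Y=0.05076 on G[4,2]
R8: Y=0.01825 on G[3,5]
R9: Y=0.002950 on G[3,5]
R10: Y=0.7194 on G[5,3]
R11: Y=0.03597 on G[0,2]
R12: Y=0.0003937 on G[0,3]
R13: Y=0.2179 on G[4,2]
R14: Y=0.0002404 on G[3,4]
Imeter: z[4]−=0.123, z[1]+=0.123
solve → V1=0.8704, V2=-2.628, V3=0.5139, V4=-3.061, V5=0.4018

R_eq = 31.96 Ω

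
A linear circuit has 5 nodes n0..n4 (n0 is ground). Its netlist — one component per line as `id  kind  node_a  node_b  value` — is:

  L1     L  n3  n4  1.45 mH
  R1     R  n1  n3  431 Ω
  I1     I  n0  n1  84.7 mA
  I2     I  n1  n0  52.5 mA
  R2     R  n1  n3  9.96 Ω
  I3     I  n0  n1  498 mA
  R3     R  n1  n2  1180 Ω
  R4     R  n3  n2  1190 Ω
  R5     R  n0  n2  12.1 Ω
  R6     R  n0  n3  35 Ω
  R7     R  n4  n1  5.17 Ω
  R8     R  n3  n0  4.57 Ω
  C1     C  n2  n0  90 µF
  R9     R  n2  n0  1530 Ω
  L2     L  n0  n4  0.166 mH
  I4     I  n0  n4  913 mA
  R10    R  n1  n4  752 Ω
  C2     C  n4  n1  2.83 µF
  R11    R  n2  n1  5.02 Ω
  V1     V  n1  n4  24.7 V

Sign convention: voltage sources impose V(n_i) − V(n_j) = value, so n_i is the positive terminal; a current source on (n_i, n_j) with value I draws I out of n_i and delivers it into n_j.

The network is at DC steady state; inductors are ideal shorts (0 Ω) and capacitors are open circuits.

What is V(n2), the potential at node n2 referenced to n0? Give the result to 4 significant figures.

Element admittances at DC:
  L1: short n3↔n4 (DC inductor)
  Y(R1) = 0.002320 S between n1,n3
  I1: injects 0.0847 A into n1 (from n0)
  I2: injects 0.0525 A into n0 (from n1)
  Y(R2) = 0.1004 S between n1,n3
  I3: injects 0.498 A into n1 (from n0)
  Y(R3) = 0.0008475 S between n1,n2
  Y(R4) = 0.0008403 S between n3,n2
  Y(R5) = 0.08264 S between n0,n2
  Y(R6) = 0.02857 S between n0,n3
  Y(R7) = 0.1934 S between n4,n1
  Y(R8) = 0.2188 S between n3,n0
  Y(C1) = 0.000 S between n2,n0
  Y(R9) = 0.0006536 S between n2,n0
  L2: short n0↔n4 (DC inductor)
  I4: injects 0.913 A into n4 (from n0)
  Y(R10) = 0.001330 S between n1,n4
  Y(C2) = 0.000 S between n4,n1
  Y(R11) = 0.1992 S between n2,n1
  V1: constraint V(n1)−V(n4) = 24.7
Assemble and solve the 7×7 MNA system:
  V(n1)=24.70  V(n2)=17.39  V(n3)=0.000  V(n4)=0.000
  i(L1)=2.552  i(L2)=0.005122  i(V1)=-8.280

17.39 V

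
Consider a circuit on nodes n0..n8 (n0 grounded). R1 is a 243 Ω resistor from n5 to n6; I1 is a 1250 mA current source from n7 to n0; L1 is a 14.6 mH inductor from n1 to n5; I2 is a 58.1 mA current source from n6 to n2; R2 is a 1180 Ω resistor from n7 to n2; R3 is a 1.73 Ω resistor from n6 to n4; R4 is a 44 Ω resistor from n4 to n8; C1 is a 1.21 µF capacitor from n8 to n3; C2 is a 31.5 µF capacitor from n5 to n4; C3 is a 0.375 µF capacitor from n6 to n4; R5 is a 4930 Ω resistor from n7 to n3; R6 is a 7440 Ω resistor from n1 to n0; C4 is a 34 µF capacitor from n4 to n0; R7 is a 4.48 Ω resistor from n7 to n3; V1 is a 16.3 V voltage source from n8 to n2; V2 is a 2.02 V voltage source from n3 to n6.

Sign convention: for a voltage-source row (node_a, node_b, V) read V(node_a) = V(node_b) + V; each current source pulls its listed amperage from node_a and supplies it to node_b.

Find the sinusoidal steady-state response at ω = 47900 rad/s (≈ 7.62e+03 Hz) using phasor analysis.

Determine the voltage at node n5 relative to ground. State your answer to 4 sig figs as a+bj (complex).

Apply KCL at each of the 8 non-ground nodes and solve the resulting linear system.
Node n1: branches {L1, R6} → V_1 = 0.07220+0.7666j
Node n2: branches {I2, R2, V1} → V_2 = -16.05-0.1821j
Node n3: branches {C1, R5, R7, V2} → V_3 = -0.1340+0.8711j
Node n4: branches {R3, R4, C2, C3, C4} → V_4 = -6.327e-05+0.7675j
Node n5: branches {R1, L1, C2} → V_5 = 0.0001349+0.7734j
Node n6: branches {R1, I2, R3, C3, V2} → V_6 = -2.154+0.8711j
Node n7: branches {I1, R2, R5, R7} → V_7 = -5.768+0.8671j
Node n8: branches {R4, C1, V1} → V_8 = 0.2537-0.1821j
Source currents: i(V1)=-0.06681-0.0008892j, i(V2)=-1.198+0.02158j

0.0001349+0.7734j V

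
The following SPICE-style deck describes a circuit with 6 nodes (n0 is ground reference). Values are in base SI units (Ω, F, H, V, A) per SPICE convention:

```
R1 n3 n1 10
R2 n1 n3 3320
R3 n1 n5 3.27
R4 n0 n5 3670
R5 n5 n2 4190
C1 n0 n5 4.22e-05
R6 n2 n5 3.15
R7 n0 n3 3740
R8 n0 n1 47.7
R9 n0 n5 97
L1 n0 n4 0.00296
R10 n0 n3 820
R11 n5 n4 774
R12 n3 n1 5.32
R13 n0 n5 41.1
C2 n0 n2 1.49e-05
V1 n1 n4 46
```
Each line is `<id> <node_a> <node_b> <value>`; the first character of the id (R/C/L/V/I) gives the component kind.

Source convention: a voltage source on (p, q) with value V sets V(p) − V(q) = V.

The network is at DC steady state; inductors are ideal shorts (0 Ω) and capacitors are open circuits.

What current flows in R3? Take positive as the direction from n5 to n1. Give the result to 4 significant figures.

-1.489 A

MNA unknowns: 5 node voltages V₁..V_5 plus 2 source currents (L1, V1)
R1: Y=0.1000 on G[3,1]
R2: Y=0.0003012 on G[1,3]
R3: Y=0.3058 on G[1,5]
R4: Y=0.0002725 on G[0,5]
R5: Y=0.0002387 on G[5,2]
C1: Y=0.000 on G[0,5]
R6: Y=0.3175 on G[2,5]
R7: Y=0.0002674 on G[0,3]
R8: Y=0.02096 on G[0,1]
R9: Y=0.01031 on G[0,5]
L1: row V0−V4=0, i_L1 at 0,4
R10: Y=0.001220 on G[0,3]
R11: Y=0.001292 on G[5,4]
R12: Y=0.1880 on G[3,1]
R13: Y=0.02433 on G[0,5]
C2: Y=0.000 on G[0,2]
V1: row V1−V4=46, i_V1 at 1,4
solve → V1=46.00, V2=41.13, V3=45.76, V4=0.000, V5=41.13
aux → i_L1=2.468, i_V1=-2.522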